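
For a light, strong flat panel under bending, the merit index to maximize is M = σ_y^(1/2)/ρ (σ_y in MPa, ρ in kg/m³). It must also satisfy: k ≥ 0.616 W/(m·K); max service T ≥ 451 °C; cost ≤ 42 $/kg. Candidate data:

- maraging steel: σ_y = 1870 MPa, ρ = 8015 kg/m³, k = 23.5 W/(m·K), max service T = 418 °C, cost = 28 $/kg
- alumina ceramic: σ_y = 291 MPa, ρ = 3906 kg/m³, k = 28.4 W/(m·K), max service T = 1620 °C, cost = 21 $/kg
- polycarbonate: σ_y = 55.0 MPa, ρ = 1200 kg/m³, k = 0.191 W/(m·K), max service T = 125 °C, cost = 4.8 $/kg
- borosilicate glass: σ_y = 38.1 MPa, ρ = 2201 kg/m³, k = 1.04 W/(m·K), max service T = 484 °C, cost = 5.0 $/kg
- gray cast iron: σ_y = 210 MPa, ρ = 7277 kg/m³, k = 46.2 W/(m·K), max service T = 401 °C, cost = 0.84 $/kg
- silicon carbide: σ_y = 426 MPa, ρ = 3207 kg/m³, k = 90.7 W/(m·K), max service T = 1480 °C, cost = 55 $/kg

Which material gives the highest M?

alumina ceramic

Screen on constraints: k ≥ 0.616 W/(m·K); max service T ≥ 451 °C; cost ≤ 42 $/kg. Survivors: alumina ceramic, borosilicate glass.
Per-candidate index values:
  alumina ceramic: M = 4.37×10⁻³
  borosilicate glass: M = 2.80×10⁻³
The maximum is for alumina ceramic.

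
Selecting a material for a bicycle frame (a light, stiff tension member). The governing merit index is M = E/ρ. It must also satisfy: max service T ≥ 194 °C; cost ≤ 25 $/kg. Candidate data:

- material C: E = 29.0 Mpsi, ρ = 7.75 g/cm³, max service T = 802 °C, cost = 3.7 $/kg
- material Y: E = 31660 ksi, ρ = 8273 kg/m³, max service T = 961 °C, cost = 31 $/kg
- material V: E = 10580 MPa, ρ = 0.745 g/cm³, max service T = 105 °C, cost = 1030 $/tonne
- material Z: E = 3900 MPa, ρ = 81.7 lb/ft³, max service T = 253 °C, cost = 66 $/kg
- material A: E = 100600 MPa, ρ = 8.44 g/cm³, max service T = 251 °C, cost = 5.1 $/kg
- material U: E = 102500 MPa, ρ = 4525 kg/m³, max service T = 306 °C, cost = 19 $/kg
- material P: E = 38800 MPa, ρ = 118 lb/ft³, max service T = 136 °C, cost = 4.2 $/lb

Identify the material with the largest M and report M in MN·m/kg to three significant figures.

material C, M = 25.8 MN·m/kg

Screen on constraints: max service T ≥ 194 °C; cost ≤ 25 $/kg. Survivors: material C, material A, material U.
After converting to SI:
  material C: E = 199.9 GPa, ρ = 7750 kg/m³
  material A: E = 100.6 GPa, ρ = 8440 kg/m³
  material U: E = 102.5 GPa, ρ = 4525 kg/m³
  material C: M = 25.8 MN·m/kg
  material U: M = 22.7 MN·m/kg
  material A: M = 11.9 MN·m/kg
The maximum is for material C.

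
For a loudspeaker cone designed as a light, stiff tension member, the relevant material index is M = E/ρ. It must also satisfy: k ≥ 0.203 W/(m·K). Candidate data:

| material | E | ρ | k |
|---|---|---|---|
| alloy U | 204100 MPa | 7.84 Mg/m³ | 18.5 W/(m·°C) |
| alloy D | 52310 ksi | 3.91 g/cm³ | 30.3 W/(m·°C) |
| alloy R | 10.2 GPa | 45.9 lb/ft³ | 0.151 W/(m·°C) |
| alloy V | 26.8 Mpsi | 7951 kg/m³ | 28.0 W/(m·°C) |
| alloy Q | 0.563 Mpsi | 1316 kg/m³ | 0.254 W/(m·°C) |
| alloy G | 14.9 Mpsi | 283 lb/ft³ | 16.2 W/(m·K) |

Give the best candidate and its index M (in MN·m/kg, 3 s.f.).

alloy D, M = 92.2 MN·m/kg

Screen on constraints: k ≥ 0.203 W/(m·K). Survivors: alloy U, alloy D, alloy V, alloy Q, alloy G.
Normalizing units and computing the index:
  alloy U: E = 204.1 GPa, ρ = 7840 kg/m³
  alloy D: E = 360.7 GPa, ρ = 3910 kg/m³
  alloy V: E = 184.8 GPa, ρ = 7951 kg/m³
  alloy Q: E = 3.882 GPa, ρ = 1316 kg/m³
  alloy G: E = 102.7 GPa, ρ = 4533 kg/m³
  alloy D: M = 92.2 MN·m/kg
  alloy U: M = 26.0 MN·m/kg
  alloy V: M = 23.2 MN·m/kg
  alloy G: M = 22.7 MN·m/kg
  alloy Q: M = 2.95 MN·m/kg
The maximum is for alloy D.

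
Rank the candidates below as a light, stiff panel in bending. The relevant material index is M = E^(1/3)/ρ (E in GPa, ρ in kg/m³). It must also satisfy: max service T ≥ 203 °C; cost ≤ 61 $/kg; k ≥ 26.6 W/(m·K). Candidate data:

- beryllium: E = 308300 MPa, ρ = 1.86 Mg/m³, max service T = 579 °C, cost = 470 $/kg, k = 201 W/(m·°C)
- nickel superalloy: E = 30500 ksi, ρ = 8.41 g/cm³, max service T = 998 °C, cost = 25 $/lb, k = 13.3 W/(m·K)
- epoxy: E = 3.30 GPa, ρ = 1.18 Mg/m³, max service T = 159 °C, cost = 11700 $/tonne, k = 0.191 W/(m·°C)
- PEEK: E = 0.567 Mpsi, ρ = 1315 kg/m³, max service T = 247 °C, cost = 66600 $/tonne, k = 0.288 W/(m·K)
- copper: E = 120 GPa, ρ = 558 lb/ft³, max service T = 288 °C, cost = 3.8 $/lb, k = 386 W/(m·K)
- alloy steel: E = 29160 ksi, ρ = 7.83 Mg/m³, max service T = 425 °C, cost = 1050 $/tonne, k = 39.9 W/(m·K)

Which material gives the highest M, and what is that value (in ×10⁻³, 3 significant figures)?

Screen on constraints: max service T ≥ 203 °C; cost ≤ 61 $/kg; k ≥ 26.6 W/(m·K). Survivors: copper, alloy steel.
Convert each candidate to consistent units, then evaluate M:
  copper: E = 120.0 GPa, ρ = 8938 kg/m³
  alloy steel: E = 201.1 GPa, ρ = 7830 kg/m³
  alloy steel: M = 0.748×10⁻³
  copper: M = 0.552×10⁻³
Highest index: alloy steel.

alloy steel, M = 0.748×10⁻³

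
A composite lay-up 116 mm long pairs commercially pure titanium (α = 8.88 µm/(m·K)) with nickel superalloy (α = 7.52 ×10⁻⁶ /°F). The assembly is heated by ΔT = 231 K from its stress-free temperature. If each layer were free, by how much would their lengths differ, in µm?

125 µm

nickel superalloy: α = 7.52×10⁻⁶/°F × 9/5 = 13.5×10⁻⁶/K.
Δα = |8.88 − 13.5|×10⁻⁶/K = 4.66×10⁻⁶/K.
ΔL_mismatch = Δα·L·ΔT = 4.66×10⁻⁶ × 116.0 mm × 231.0 K = 125 µm.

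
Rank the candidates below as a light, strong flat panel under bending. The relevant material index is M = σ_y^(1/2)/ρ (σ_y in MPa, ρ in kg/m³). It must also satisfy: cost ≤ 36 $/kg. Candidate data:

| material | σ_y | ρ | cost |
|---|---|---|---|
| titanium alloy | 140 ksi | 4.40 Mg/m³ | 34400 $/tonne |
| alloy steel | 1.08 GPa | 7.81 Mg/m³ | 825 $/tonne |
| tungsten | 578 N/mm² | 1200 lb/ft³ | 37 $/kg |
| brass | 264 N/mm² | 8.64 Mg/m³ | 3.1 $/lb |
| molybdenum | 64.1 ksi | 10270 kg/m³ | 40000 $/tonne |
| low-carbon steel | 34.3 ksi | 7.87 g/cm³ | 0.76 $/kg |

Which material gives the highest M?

titanium alloy

Screen on constraints: cost ≤ 36 $/kg. Survivors: titanium alloy, alloy steel, brass, low-carbon steel.
After converting to SI:
  titanium alloy: σ_y = 965.3 MPa, ρ = 4400 kg/m³
  alloy steel: σ_y = 1080 MPa, ρ = 7810 kg/m³
  brass: σ_y = 264.0 MPa, ρ = 8640 kg/m³
  low-carbon steel: σ_y = 236.5 MPa, ρ = 7870 kg/m³
  titanium alloy: M = 7.06×10⁻³
  alloy steel: M = 4.21×10⁻³
  low-carbon steel: M = 1.95×10⁻³
  brass: M = 1.88×10⁻³
The maximum is for titanium alloy.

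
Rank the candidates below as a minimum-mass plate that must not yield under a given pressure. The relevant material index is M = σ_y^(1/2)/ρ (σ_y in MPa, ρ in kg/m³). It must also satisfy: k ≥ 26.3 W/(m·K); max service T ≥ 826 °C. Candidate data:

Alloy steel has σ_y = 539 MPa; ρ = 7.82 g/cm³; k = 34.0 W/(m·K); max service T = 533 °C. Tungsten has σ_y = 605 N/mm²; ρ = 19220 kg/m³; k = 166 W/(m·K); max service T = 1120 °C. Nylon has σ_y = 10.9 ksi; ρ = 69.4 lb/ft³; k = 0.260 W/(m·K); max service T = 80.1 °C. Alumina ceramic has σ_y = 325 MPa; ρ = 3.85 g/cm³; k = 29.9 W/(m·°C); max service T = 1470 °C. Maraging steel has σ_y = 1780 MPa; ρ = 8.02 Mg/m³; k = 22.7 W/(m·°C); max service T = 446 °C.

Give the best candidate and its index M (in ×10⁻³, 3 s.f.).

Screen on constraints: k ≥ 26.3 W/(m·K); max service T ≥ 826 °C. Survivors: tungsten, alumina ceramic.
Convert each candidate to consistent units, then evaluate M:
  tungsten: σ_y = 605.0 MPa, ρ = 19220 kg/m³
  alumina ceramic: σ_y = 325.0 MPa, ρ = 3850 kg/m³
  alumina ceramic: M = 4.68×10⁻³
  tungsten: M = 1.28×10⁻³
Alumina ceramic has the largest M.

alumina ceramic, M = 4.68×10⁻³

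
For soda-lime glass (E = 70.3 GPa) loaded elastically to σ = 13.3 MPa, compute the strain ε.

1.89×10⁻⁴

ε = σ/E = 13.3 / 70300 = 1.89×10⁻⁴.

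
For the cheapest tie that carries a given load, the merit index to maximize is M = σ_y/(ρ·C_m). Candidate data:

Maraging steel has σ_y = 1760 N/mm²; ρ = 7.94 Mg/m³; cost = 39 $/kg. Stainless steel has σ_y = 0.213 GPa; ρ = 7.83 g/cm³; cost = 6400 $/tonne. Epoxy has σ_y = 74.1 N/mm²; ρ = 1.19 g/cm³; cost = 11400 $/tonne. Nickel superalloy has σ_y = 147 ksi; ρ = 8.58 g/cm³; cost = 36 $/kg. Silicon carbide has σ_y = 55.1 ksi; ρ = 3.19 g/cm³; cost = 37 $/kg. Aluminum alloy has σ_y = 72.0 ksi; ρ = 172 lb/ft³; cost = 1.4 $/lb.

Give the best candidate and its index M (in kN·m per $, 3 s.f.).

aluminum alloy, M = 58.4 kN·m per $

After converting to SI:
  maraging steel: σ_y = 1760 MPa, ρ = 7940 kg/m³, cost = 39.00 $/kg
  stainless steel: σ_y = 213.0 MPa, ρ = 7830 kg/m³, cost = 6.400 $/kg
  epoxy: σ_y = 74.10 MPa, ρ = 1190 kg/m³, cost = 11.40 $/kg
  nickel superalloy: σ_y = 1014 MPa, ρ = 8580 kg/m³, cost = 36.00 $/kg
  silicon carbide: σ_y = 379.9 MPa, ρ = 3190 kg/m³, cost = 37.00 $/kg
  aluminum alloy: σ_y = 496.4 MPa, ρ = 2755 kg/m³, cost = 3.086 $/kg
  aluminum alloy: M = 58.4 kN·m per $
  maraging steel: M = 5.68 kN·m per $
  epoxy: M = 5.46 kN·m per $
  stainless steel: M = 4.25 kN·m per $
  nickel superalloy: M = 3.28 kN·m per $
  silicon carbide: M = 3.22 kN·m per $
Aluminum alloy has the largest M.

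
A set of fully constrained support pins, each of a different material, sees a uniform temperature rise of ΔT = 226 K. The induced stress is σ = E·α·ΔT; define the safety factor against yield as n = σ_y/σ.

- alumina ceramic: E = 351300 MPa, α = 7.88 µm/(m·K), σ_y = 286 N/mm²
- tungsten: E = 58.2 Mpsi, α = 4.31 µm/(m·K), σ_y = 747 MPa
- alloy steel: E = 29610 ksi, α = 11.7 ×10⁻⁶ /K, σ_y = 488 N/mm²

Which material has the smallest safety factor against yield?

With everything in SI (GPa, ×10⁻⁶/K, MPa):
  alumina ceramic: E = 351.3, α = 7.88, σ_y = 286.0 → σ = 626 MPa, n = 0.457
  tungsten: E = 401.3, α = 4.31, σ_y = 747.0 → σ = 391 MPa, n = 1.91
  alloy steel: E = 204.2, α = 11.7, σ_y = 488.0 → σ = 540 MPa, n = 0.904
The minimum is alumina ceramic at n = 0.457.

alumina ceramic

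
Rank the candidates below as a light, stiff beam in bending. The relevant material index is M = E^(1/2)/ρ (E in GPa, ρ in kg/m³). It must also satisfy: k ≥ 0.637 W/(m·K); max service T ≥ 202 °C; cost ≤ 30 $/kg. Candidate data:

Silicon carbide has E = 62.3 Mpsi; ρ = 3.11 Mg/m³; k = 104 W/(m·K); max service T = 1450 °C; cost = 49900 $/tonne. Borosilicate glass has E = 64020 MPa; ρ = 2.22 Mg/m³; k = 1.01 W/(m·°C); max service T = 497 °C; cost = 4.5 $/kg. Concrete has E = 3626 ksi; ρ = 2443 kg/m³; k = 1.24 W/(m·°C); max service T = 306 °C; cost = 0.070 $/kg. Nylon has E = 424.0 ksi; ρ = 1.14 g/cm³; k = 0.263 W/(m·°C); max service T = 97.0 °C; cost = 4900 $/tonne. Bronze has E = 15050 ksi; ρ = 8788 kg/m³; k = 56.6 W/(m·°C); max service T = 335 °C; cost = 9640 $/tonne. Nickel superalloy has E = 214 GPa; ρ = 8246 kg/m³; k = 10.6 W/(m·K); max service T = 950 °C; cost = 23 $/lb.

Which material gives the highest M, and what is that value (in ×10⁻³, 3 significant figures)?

borosilicate glass, M = 3.60×10⁻³

Screen on constraints: k ≥ 0.637 W/(m·K); max service T ≥ 202 °C; cost ≤ 30 $/kg. Survivors: borosilicate glass, concrete, bronze.
After converting to SI:
  borosilicate glass: E = 64.02 GPa, ρ = 2220 kg/m³
  concrete: E = 25.00 GPa, ρ = 2443 kg/m³
  bronze: E = 103.8 GPa, ρ = 8788 kg/m³
  borosilicate glass: M = 3.60×10⁻³
  concrete: M = 2.05×10⁻³
  bronze: M = 1.16×10⁻³
Borosilicate glass has the largest M.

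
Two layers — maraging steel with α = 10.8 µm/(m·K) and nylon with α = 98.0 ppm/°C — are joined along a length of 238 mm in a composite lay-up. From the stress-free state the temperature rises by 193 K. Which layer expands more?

α(maraging steel) = 10.8×10⁻⁶/K vs α(nylon) = 98.0×10⁻⁶/K.
Higher α expands more for the same ΔT: nylon.

nylon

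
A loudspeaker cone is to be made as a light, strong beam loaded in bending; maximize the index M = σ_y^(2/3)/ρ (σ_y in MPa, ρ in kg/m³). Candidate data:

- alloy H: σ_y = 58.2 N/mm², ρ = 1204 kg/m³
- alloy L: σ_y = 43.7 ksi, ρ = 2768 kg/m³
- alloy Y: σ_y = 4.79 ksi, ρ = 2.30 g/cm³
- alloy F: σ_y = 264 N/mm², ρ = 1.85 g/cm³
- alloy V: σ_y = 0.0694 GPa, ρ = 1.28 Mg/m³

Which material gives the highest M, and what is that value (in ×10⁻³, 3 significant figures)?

alloy F, M = 22.2×10⁻³

In SI units:
  alloy H: σ_y = 58.20 MPa, ρ = 1204 kg/m³
  alloy L: σ_y = 301.3 MPa, ρ = 2768 kg/m³
  alloy Y: σ_y = 33.03 MPa, ρ = 2300 kg/m³
  alloy F: σ_y = 264.0 MPa, ρ = 1850 kg/m³
  alloy V: σ_y = 69.40 MPa, ρ = 1280 kg/m³
  alloy F: M = 22.2×10⁻³
  alloy L: M = 16.2×10⁻³
  alloy V: M = 13.2×10⁻³
  alloy H: M = 12.5×10⁻³
  alloy Y: M = 4.48×10⁻³
Alloy F ranks first.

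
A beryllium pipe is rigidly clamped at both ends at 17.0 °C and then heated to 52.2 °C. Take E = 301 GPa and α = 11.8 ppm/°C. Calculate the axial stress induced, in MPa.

125 MPa

ΔT = 35.20 K. Constrained thermal stress σ = E·α·ΔT = 301.0×10³ MPa × 11.8×10⁻⁶ × 35.20 = 125 MPa (compressive).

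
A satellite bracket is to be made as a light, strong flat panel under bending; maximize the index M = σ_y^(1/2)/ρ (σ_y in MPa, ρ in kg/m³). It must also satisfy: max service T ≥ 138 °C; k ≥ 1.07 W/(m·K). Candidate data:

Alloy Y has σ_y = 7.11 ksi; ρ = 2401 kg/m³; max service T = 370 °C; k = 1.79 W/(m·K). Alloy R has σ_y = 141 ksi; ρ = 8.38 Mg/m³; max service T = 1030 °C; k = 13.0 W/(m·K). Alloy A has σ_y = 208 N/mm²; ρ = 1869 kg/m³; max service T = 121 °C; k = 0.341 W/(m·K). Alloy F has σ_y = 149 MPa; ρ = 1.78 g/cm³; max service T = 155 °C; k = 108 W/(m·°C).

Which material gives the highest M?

Screen on constraints: max service T ≥ 138 °C; k ≥ 1.07 W/(m·K). Survivors: alloy Y, alloy R, alloy F.
Convert each candidate to consistent units, then evaluate M:
  alloy Y: σ_y = 49.02 MPa, ρ = 2401 kg/m³
  alloy R: σ_y = 972.2 MPa, ρ = 8380 kg/m³
  alloy F: σ_y = 149.0 MPa, ρ = 1780 kg/m³
  alloy F: M = 6.86×10⁻³
  alloy R: M = 3.72×10⁻³
  alloy Y: M = 2.92×10⁻³
Highest index: alloy F.

alloy F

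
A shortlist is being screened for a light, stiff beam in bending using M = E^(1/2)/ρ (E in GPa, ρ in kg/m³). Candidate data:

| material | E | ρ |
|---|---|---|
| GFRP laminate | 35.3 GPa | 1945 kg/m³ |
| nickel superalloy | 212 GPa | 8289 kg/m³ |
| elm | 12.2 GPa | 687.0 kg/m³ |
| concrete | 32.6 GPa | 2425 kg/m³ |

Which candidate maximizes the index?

elm

Computing M directly (units already consistent):
  elm: M = 5.08×10⁻³
  GFRP laminate: M = 3.05×10⁻³
  concrete: M = 2.35×10⁻³
  nickel superalloy: M = 1.76×10⁻³
Elm has the largest M.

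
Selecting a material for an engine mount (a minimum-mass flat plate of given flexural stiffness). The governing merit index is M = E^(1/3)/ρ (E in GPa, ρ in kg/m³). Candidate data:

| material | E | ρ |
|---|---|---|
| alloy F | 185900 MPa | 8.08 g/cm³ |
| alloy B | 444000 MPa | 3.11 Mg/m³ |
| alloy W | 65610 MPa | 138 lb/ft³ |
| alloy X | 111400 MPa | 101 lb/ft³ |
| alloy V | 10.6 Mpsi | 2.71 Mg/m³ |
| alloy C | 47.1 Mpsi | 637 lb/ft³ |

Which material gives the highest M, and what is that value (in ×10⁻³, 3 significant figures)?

alloy X, M = 2.97×10⁻³

Putting every candidate on a common basis:
  alloy F: E = 185.9 GPa, ρ = 8080 kg/m³
  alloy B: E = 444.0 GPa, ρ = 3110 kg/m³
  alloy W: E = 65.61 GPa, ρ = 2211 kg/m³
  alloy X: E = 111.4 GPa, ρ = 1618 kg/m³
  alloy V: E = 73.08 GPa, ρ = 2710 kg/m³
  alloy C: E = 324.7 GPa, ρ = 10200 kg/m³
  alloy X: M = 2.97×10⁻³
  alloy B: M = 2.45×10⁻³
  alloy W: M = 1.82×10⁻³
  alloy V: M = 1.54×10⁻³
  alloy F: M = 0.706×10⁻³
  alloy C: M = 0.674×10⁻³
Alloy X ranks first.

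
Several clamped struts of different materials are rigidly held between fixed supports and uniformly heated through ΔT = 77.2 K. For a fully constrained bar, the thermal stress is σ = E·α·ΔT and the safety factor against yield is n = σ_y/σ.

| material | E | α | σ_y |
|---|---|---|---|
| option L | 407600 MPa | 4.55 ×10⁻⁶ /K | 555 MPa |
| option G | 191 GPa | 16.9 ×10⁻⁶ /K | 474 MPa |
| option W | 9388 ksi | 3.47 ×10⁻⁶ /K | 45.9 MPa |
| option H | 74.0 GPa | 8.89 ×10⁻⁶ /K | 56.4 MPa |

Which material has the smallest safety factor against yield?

option H

With everything in SI (GPa, ×10⁻⁶/K, MPa):
  option L: E = 407.6, α = 4.55, σ_y = 555.0 → σ = 143 MPa, n = 3.88
  option G: E = 191.0, α = 16.9, σ_y = 474.0 → σ = 249 MPa, n = 1.90
  option W: E = 64.73, α = 3.47, σ_y = 45.90 → σ = 17.3 MPa, n = 2.65
  option H: E = 74.00, α = 8.89, σ_y = 56.40 → σ = 50.8 MPa, n = 1.11
Smallest n: option H with n = 1.11.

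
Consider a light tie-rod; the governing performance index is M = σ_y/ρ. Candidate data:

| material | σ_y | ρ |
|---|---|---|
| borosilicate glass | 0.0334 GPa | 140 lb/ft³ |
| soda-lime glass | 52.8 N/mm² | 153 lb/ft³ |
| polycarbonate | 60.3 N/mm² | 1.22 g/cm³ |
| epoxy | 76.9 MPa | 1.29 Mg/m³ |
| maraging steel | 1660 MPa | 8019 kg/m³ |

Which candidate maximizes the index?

After converting to SI:
  borosilicate glass: σ_y = 33.40 MPa, ρ = 2243 kg/m³
  soda-lime glass: σ_y = 52.80 MPa, ρ = 2451 kg/m³
  polycarbonate: σ_y = 60.30 MPa, ρ = 1220 kg/m³
  epoxy: σ_y = 76.90 MPa, ρ = 1290 kg/m³
  maraging steel: σ_y = 1660 MPa, ρ = 8019 kg/m³
  maraging steel: M = 207 kN·m/kg
  epoxy: M = 59.6 kN·m/kg
  polycarbonate: M = 49.4 kN·m/kg
  soda-lime glass: M = 21.5 kN·m/kg
  borosilicate glass: M = 14.9 kN·m/kg
Maraging steel has the largest M.

maraging steel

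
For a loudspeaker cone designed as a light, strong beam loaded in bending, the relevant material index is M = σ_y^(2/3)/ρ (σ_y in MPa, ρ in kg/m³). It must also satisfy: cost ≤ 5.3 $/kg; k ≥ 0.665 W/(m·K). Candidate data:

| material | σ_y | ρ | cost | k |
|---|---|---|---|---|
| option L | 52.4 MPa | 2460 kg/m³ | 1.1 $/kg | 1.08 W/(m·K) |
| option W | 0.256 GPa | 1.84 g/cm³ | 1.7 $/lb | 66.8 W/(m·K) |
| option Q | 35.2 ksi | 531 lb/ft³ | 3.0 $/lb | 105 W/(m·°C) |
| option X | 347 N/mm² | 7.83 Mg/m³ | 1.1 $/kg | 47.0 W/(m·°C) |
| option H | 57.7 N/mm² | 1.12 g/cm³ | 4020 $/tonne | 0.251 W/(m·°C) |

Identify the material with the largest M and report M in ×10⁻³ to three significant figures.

Screen on constraints: cost ≤ 5.3 $/kg; k ≥ 0.665 W/(m·K). Survivors: option L, option W, option X.
After converting to SI:
  option L: σ_y = 52.40 MPa, ρ = 2460 kg/m³
  option W: σ_y = 256.0 MPa, ρ = 1840 kg/m³
  option X: σ_y = 347.0 MPa, ρ = 7830 kg/m³
  option W: M = 21.9×10⁻³
  option X: M = 6.31×10⁻³
  option L: M = 5.69×10⁻³
The maximum is for option W.

option W, M = 21.9×10⁻³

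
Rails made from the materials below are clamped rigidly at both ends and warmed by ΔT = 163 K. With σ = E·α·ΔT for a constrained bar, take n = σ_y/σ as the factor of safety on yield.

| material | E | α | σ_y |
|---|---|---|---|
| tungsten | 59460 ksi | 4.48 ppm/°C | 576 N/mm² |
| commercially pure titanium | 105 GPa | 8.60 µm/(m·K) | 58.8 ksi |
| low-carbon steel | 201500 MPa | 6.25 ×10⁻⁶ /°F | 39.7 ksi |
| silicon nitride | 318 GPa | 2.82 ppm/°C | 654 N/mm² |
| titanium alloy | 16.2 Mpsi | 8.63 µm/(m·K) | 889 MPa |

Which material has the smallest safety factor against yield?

low-carbon steel

Per material, after unit conversion:
  tungsten: E = 410.0, α = 4.48, σ_y = 576.0 → σ = 299 MPa, n = 1.92
  commercially pure titanium: E = 105.0, α = 8.60, σ_y = 405.4 → σ = 147 MPa, n = 2.75
  low-carbon steel: E = 201.5, α = 11.2, σ_y = 273.7 → σ = 370 MPa, n = 0.741
  silicon nitride: E = 318.0, α = 2.82, σ_y = 654.0 → σ = 146 MPa, n = 4.47
  titanium alloy: E = 111.7, α = 8.63, σ_y = 889.0 → σ = 157 MPa, n = 5.66
Low-carbon steel has the lowest safety factor, n = 0.741.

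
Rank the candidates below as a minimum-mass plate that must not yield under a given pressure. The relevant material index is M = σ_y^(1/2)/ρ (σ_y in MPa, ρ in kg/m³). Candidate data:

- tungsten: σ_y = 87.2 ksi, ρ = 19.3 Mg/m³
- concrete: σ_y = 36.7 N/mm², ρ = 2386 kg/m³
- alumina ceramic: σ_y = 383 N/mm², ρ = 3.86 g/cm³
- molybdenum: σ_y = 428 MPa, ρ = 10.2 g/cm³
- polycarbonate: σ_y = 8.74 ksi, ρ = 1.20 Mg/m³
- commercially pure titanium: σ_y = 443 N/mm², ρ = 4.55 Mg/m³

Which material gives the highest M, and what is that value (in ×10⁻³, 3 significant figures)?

Convert each candidate to consistent units, then evaluate M:
  tungsten: σ_y = 601.2 MPa, ρ = 19300 kg/m³
  concrete: σ_y = 36.70 MPa, ρ = 2386 kg/m³
  alumina ceramic: σ_y = 383.0 MPa, ρ = 3860 kg/m³
  molybdenum: σ_y = 428.0 MPa, ρ = 10200 kg/m³
  polycarbonate: σ_y = 60.26 MPa, ρ = 1200 kg/m³
  commercially pure titanium: σ_y = 443.0 MPa, ρ = 4550 kg/m³
  polycarbonate: M = 6.47×10⁻³
  alumina ceramic: M = 5.07×10⁻³
  commercially pure titanium: M = 4.63×10⁻³
  concrete: M = 2.54×10⁻³
  molybdenum: M = 2.03×10⁻³
  tungsten: M = 1.27×10⁻³
Polycarbonate ranks first.

polycarbonate, M = 6.47×10⁻³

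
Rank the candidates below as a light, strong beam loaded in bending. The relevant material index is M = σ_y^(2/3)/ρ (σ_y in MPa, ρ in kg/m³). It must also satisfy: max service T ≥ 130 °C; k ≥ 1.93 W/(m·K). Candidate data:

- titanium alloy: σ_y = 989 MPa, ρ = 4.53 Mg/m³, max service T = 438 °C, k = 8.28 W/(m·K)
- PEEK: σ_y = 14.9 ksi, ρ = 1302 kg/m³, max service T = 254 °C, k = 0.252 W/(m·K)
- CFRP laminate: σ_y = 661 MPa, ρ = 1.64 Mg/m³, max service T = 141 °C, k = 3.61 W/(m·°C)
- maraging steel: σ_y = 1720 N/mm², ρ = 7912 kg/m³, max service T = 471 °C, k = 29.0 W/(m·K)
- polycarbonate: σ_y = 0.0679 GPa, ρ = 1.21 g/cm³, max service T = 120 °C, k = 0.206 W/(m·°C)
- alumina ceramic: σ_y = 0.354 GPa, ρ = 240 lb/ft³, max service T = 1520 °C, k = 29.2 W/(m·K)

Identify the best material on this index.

Screen on constraints: max service T ≥ 130 °C; k ≥ 1.93 W/(m·K). Survivors: titanium alloy, CFRP laminate, maraging steel, alumina ceramic.
In SI units:
  titanium alloy: σ_y = 989.0 MPa, ρ = 4530 kg/m³
  CFRP laminate: σ_y = 661.0 MPa, ρ = 1640 kg/m³
  maraging steel: σ_y = 1720 MPa, ρ = 7912 kg/m³
  alumina ceramic: σ_y = 354.0 MPa, ρ = 3844 kg/m³
  CFRP laminate: M = 46.3×10⁻³
  titanium alloy: M = 21.9×10⁻³
  maraging steel: M = 18.1×10⁻³
  alumina ceramic: M = 13.0×10⁻³
CFRP laminate ranks first.

CFRP laminate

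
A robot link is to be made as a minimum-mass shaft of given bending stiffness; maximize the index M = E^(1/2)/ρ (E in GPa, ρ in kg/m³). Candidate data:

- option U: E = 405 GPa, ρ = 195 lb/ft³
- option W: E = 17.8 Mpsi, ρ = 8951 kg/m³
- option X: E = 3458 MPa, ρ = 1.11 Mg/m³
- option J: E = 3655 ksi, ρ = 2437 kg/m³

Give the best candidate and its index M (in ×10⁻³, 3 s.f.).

option U, M = 6.44×10⁻³

Normalizing units and computing the index:
  option U: E = 405.0 GPa, ρ = 3124 kg/m³
  option W: E = 122.7 GPa, ρ = 8951 kg/m³
  option X: E = 3.458 GPa, ρ = 1110 kg/m³
  option J: E = 25.20 GPa, ρ = 2437 kg/m³
  option U: M = 6.44×10⁻³
  option J: M = 2.06×10⁻³
  option X: M = 1.68×10⁻³
  option W: M = 1.24×10⁻³
Option U has the largest M.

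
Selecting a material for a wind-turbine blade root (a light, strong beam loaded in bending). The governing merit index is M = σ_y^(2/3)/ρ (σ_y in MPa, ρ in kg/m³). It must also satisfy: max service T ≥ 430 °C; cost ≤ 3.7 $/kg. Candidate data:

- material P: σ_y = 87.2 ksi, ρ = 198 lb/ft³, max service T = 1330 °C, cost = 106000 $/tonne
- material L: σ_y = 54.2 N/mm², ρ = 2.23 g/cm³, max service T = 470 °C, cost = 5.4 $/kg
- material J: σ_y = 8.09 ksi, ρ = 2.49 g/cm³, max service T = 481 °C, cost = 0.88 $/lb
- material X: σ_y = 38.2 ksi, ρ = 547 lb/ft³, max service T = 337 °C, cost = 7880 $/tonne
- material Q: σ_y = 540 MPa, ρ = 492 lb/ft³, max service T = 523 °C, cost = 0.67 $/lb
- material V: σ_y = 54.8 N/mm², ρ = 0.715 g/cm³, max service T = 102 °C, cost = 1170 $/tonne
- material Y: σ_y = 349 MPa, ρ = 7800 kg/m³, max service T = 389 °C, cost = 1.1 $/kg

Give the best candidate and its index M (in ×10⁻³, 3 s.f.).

material Q, M = 8.41×10⁻³

Screen on constraints: max service T ≥ 430 °C; cost ≤ 3.7 $/kg. Survivors: material J, material Q.
Convert each candidate to consistent units, then evaluate M:
  material J: σ_y = 55.78 MPa, ρ = 2490 kg/m³
  material Q: σ_y = 540.0 MPa, ρ = 7881 kg/m³
  material Q: M = 8.41×10⁻³
  material J: M = 5.86×10⁻³
Highest index: material Q.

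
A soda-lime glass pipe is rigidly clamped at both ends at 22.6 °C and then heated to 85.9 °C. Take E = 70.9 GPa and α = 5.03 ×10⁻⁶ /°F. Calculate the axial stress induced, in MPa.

40.6 MPa

α = 5.03×10⁻⁶/°F × 9/5 = 9.05×10⁻⁶/K.
ΔT = 63.30 K. Constrained thermal stress σ = E·α·ΔT = 70.90×10³ MPa × 9.05×10⁻⁶ × 63.30 = 40.6 MPa (compressive).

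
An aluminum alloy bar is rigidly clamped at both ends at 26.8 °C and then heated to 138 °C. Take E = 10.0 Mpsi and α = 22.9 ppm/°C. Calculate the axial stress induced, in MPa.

E = 10.0 Mpsi = 68.95 GPa.
ΔT = 111.2 K. Constrained thermal stress σ = E·α·ΔT = 68.95×10³ MPa × 22.9×10⁻⁶ × 111.2 = 176 MPa (compressive).

176 MPa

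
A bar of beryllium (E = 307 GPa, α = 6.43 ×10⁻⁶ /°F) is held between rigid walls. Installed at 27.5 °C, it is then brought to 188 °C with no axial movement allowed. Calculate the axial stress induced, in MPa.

570 MPa

α = 6.43×10⁻⁶/°F × 9/5 = 11.6×10⁻⁶/K.
ΔT = 160.5 K. Constrained thermal stress σ = E·α·ΔT = 307.0×10³ MPa × 11.6×10⁻⁶ × 160.5 = 570 MPa (compressive).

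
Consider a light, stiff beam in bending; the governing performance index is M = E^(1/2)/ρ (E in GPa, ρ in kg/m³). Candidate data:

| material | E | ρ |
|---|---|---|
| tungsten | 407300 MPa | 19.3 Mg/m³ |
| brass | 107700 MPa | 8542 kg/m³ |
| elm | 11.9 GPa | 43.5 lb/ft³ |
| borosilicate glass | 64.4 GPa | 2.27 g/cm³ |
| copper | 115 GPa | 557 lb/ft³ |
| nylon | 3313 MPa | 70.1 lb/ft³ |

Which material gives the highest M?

Putting every candidate on a common basis:
  tungsten: E = 407.3 GPa, ρ = 19300 kg/m³
  brass: E = 107.7 GPa, ρ = 8542 kg/m³
  elm: E = 11.90 GPa, ρ = 696.8 kg/m³
  borosilicate glass: E = 64.40 GPa, ρ = 2270 kg/m³
  copper: E = 115.0 GPa, ρ = 8922 kg/m³
  nylon: E = 3.313 GPa, ρ = 1123 kg/m³
  elm: M = 4.95×10⁻³
  borosilicate glass: M = 3.54×10⁻³
  nylon: M = 1.62×10⁻³
  brass: M = 1.21×10⁻³
  copper: M = 1.20×10⁻³
  tungsten: M = 1.05×10⁻³
Highest index: elm.

elm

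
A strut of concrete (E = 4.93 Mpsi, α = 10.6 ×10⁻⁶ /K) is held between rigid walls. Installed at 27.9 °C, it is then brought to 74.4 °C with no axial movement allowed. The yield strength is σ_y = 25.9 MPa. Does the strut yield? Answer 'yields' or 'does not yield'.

does not yield

E = 4.93 Mpsi = 33.99 GPa.
ΔT = 46.50 K. Constrained thermal stress σ = E·α·ΔT = 33.99×10³ MPa × 10.6×10⁻⁶ × 46.50 = 16.8 MPa (compressive).
Compare to σ_y = 25.9 MPa: σ < σ_y, so it does not yield.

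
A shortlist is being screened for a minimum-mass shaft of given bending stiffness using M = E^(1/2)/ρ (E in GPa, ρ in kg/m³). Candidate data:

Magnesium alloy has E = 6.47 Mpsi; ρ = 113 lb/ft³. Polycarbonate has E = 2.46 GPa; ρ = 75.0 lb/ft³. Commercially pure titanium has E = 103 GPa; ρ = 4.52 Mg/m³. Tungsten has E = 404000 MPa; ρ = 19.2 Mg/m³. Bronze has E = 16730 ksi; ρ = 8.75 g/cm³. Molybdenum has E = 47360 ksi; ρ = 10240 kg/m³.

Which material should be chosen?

Normalizing units and computing the index:
  magnesium alloy: E = 44.61 GPa, ρ = 1810 kg/m³
  polycarbonate: E = 2.460 GPa, ρ = 1201 kg/m³
  commercially pure titanium: E = 103.0 GPa, ρ = 4520 kg/m³
  tungsten: E = 404.0 GPa, ρ = 19200 kg/m³
  bronze: E = 115.3 GPa, ρ = 8750 kg/m³
  molybdenum: E = 326.5 GPa, ρ = 10240 kg/m³
  magnesium alloy: M = 3.69×10⁻³
  commercially pure titanium: M = 2.25×10⁻³
  molybdenum: M = 1.76×10⁻³
  polycarbonate: M = 1.31×10⁻³
  bronze: M = 1.23×10⁻³
  tungsten: M = 1.05×10⁻³
Magnesium alloy ranks first.

magnesium alloy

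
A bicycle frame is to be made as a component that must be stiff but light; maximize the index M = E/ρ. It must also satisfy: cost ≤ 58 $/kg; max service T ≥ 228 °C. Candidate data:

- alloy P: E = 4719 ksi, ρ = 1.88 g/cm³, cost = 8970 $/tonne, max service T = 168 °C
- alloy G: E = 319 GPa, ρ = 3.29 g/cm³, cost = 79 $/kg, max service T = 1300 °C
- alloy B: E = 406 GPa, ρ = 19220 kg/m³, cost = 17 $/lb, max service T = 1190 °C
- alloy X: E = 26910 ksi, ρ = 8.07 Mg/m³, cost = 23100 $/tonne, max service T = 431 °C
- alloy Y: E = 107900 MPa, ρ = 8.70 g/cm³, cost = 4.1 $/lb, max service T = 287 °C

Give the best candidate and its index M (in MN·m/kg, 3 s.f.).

Screen on constraints: cost ≤ 58 $/kg; max service T ≥ 228 °C. Survivors: alloy B, alloy X, alloy Y.
In SI units:
  alloy B: E = 406.0 GPa, ρ = 19220 kg/m³
  alloy X: E = 185.5 GPa, ρ = 8070 kg/m³
  alloy Y: E = 107.9 GPa, ρ = 8700 kg/m³
  alloy X: M = 23.0 MN·m/kg
  alloy B: M = 21.1 MN·m/kg
  alloy Y: M = 12.4 MN·m/kg
Alloy X ranks first.

alloy X, M = 23.0 MN·m/kg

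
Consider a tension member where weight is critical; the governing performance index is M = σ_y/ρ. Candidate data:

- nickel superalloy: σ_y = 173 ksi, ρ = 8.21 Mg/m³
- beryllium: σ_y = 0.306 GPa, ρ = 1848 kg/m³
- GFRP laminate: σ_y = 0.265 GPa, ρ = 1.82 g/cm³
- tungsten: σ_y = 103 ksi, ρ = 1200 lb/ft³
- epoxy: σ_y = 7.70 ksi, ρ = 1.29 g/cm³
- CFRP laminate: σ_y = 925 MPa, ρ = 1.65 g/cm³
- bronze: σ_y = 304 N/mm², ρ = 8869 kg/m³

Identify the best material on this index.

CFRP laminate

Convert each candidate to consistent units, then evaluate M:
  nickel superalloy: σ_y = 1193 MPa, ρ = 8210 kg/m³
  beryllium: σ_y = 306.0 MPa, ρ = 1848 kg/m³
  GFRP laminate: σ_y = 265.0 MPa, ρ = 1820 kg/m³
  tungsten: σ_y = 710.2 MPa, ρ = 19220 kg/m³
  epoxy: σ_y = 53.09 MPa, ρ = 1290 kg/m³
  CFRP laminate: σ_y = 925.0 MPa, ρ = 1650 kg/m³
  bronze: σ_y = 304.0 MPa, ρ = 8869 kg/m³
  CFRP laminate: M = 561 kN·m/kg
  beryllium: M = 166 kN·m/kg
  GFRP laminate: M = 146 kN·m/kg
  nickel superalloy: M = 145 kN·m/kg
  epoxy: M = 41.2 kN·m/kg
  tungsten: M = 36.9 kN·m/kg
  bronze: M = 34.3 kN·m/kg
The maximum is for CFRP laminate.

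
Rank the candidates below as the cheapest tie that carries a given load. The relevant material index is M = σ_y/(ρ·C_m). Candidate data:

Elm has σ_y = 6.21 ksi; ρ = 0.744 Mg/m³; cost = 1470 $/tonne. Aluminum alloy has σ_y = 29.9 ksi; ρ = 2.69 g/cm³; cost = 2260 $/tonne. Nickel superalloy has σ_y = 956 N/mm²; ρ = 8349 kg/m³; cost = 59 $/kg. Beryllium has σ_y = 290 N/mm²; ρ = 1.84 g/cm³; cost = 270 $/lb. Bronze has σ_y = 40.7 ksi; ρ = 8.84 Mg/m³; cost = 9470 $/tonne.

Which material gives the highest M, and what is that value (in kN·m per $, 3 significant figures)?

Normalizing units and computing the index:
  elm: σ_y = 42.82 MPa, ρ = 744.0 kg/m³, cost = 1.470 $/kg
  aluminum alloy: σ_y = 206.2 MPa, ρ = 2690 kg/m³, cost = 2.260 $/kg
  nickel superalloy: σ_y = 956.0 MPa, ρ = 8349 kg/m³, cost = 59.00 $/kg
  beryllium: σ_y = 290.0 MPa, ρ = 1840 kg/m³, cost = 595.2 $/kg
  bronze: σ_y = 280.6 MPa, ρ = 8840 kg/m³, cost = 9.470 $/kg
  elm: M = 39.1 kN·m per $
  aluminum alloy: M = 33.9 kN·m per $
  bronze: M = 3.35 kN·m per $
  nickel superalloy: M = 1.94 kN·m per $
  beryllium: M = 0.265 kN·m per $
Highest index: elm.

elm, M = 39.1 kN·m per $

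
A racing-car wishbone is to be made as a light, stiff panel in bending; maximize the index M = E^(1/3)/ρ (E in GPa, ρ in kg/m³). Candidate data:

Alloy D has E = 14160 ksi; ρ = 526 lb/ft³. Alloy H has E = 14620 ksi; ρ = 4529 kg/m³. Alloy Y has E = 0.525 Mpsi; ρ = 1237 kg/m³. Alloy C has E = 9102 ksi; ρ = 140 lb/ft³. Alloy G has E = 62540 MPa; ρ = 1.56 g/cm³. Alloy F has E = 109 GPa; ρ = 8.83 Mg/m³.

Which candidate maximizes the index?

alloy G

After converting to SI:
  alloy D: E = 97.63 GPa, ρ = 8426 kg/m³
  alloy H: E = 100.8 GPa, ρ = 4529 kg/m³
  alloy Y: E = 3.620 GPa, ρ = 1237 kg/m³
  alloy C: E = 62.76 GPa, ρ = 2243 kg/m³
  alloy G: E = 62.54 GPa, ρ = 1560 kg/m³
  alloy F: E = 109.0 GPa, ρ = 8830 kg/m³
  alloy G: M = 2.54×10⁻³
  alloy C: M = 1.77×10⁻³
  alloy Y: M = 1.24×10⁻³
  alloy H: M = 1.03×10⁻³
  alloy D: M = 0.546×10⁻³
  alloy F: M = 0.541×10⁻³
Alloy G ranks first.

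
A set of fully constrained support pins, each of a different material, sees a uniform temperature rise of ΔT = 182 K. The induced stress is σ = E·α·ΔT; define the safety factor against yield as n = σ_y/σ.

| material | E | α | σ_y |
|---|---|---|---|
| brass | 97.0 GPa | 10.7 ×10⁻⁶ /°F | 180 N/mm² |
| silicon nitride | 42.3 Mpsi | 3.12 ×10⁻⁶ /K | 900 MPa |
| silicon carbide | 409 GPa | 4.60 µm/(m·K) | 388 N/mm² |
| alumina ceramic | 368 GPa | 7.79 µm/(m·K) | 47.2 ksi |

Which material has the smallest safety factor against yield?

brass

With everything in SI (GPa, ×10⁻⁶/K, MPa):
  brass: E = 97.00, α = 19.3, σ_y = 180.0 → σ = 340 MPa, n = 0.529
  silicon nitride: E = 291.6, α = 3.12, σ_y = 900.0 → σ = 166 MPa, n = 5.43
  silicon carbide: E = 409.0, α = 4.60, σ_y = 388.0 → σ = 342 MPa, n = 1.13
  alumina ceramic: E = 368.0, α = 7.79, σ_y = 325.4 → σ = 522 MPa, n = 0.624
Smallest n: brass with n = 0.529.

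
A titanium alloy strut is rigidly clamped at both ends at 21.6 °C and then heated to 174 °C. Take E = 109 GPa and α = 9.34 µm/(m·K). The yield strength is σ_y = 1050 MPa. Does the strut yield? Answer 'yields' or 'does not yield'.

ΔT = 152.4 K. Constrained thermal stress σ = E·α·ΔT = 109.0×10³ MPa × 9.34×10⁻⁶ × 152.4 = 155 MPa (compressive).
Compare to σ_y = 1050 MPa: σ < σ_y, so it does not yield.

does not yield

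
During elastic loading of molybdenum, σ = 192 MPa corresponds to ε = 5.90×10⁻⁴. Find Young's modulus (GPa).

E = σ/ε = 192 MPa / 5.90×10⁻⁴ = 325400 MPa = 325 GPa.

325 GPa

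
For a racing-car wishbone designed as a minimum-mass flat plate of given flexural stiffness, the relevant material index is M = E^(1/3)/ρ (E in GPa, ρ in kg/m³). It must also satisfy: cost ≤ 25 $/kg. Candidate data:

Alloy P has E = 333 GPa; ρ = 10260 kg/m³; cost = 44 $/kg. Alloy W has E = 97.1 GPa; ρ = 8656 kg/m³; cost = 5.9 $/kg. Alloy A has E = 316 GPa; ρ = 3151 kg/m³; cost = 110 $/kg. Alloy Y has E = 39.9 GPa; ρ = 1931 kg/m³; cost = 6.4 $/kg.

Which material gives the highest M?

Screen on constraints: cost ≤ 25 $/kg. Survivors: alloy W, alloy Y.
Per-candidate index values:
  alloy Y: M = 1.77×10⁻³
  alloy W: M = 0.531×10⁻³
Highest index: alloy Y.

alloy Y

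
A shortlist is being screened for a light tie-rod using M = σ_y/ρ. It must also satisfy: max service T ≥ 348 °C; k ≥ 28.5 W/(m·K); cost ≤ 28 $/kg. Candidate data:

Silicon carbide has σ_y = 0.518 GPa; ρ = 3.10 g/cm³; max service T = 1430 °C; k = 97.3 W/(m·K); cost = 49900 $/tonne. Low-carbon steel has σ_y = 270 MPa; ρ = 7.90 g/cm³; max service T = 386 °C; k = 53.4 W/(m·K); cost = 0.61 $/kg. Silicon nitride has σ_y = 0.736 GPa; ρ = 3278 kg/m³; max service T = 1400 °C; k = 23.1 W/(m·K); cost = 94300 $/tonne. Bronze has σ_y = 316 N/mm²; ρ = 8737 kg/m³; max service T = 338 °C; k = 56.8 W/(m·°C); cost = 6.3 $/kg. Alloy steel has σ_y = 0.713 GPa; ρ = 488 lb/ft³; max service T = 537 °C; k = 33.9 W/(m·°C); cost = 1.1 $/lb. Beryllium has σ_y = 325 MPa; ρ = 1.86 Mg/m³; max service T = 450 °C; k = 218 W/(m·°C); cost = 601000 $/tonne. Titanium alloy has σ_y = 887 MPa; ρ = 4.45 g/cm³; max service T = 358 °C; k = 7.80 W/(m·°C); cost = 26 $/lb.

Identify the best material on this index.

Screen on constraints: max service T ≥ 348 °C; k ≥ 28.5 W/(m·K); cost ≤ 28 $/kg. Survivors: low-carbon steel, alloy steel.
Putting every candidate on a common basis:
  low-carbon steel: σ_y = 270.0 MPa, ρ = 7900 kg/m³
  alloy steel: σ_y = 713.0 MPa, ρ = 7817 kg/m³
  alloy steel: M = 91.2 kN·m/kg
  low-carbon steel: M = 34.2 kN·m/kg
Alloy steel ranks first.

alloy steel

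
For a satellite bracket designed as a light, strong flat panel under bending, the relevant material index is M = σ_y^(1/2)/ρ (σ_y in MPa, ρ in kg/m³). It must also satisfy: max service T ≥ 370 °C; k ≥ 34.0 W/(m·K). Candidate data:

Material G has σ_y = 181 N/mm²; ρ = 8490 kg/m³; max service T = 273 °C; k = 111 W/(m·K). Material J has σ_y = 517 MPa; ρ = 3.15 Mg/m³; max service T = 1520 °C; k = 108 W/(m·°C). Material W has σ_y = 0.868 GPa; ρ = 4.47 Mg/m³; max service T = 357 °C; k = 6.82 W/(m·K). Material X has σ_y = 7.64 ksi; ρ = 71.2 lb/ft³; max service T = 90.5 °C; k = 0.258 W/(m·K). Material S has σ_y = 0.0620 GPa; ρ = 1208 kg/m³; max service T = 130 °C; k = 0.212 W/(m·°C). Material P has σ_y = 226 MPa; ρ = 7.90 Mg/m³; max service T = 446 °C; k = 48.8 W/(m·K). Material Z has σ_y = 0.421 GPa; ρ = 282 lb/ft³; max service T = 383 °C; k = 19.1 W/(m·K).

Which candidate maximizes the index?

material J

Screen on constraints: max service T ≥ 370 °C; k ≥ 34.0 W/(m·K). Survivors: material J, material P.
Convert each candidate to consistent units, then evaluate M:
  material J: σ_y = 517.0 MPa, ρ = 3150 kg/m³
  material P: σ_y = 226.0 MPa, ρ = 7900 kg/m³
  material J: M = 7.22×10⁻³
  material P: M = 1.90×10⁻³
Highest index: material J.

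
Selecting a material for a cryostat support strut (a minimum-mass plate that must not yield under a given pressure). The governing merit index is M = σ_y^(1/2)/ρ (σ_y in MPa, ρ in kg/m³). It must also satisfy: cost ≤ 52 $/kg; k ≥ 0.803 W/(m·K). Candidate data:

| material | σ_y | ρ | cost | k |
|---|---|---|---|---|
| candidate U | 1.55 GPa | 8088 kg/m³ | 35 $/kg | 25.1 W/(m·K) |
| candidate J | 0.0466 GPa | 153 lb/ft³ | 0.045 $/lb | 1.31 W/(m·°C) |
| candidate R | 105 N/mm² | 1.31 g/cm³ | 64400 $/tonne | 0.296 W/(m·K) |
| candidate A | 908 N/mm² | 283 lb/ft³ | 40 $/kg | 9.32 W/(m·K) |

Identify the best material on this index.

candidate A

Screen on constraints: cost ≤ 52 $/kg; k ≥ 0.803 W/(m·K). Survivors: candidate U, candidate J, candidate A.
In SI units:
  candidate U: σ_y = 1550 MPa, ρ = 8088 kg/m³
  candidate J: σ_y = 46.60 MPa, ρ = 2451 kg/m³
  candidate A: σ_y = 908.0 MPa, ρ = 4533 kg/m³
  candidate A: M = 6.65×10⁻³
  candidate U: M = 4.87×10⁻³
  candidate J: M = 2.79×10⁻³
Candidate A has the largest M.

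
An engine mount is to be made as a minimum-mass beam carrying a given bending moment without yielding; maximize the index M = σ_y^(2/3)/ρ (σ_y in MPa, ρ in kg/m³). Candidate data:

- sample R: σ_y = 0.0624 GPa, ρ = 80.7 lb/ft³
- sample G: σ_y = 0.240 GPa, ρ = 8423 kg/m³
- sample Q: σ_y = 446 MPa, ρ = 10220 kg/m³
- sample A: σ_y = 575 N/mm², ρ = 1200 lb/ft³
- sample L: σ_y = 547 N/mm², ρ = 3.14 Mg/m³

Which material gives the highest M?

sample L

In SI units:
  sample R: σ_y = 62.40 MPa, ρ = 1293 kg/m³
  sample G: σ_y = 240.0 MPa, ρ = 8423 kg/m³
  sample Q: σ_y = 446.0 MPa, ρ = 10220 kg/m³
  sample A: σ_y = 575.0 MPa, ρ = 19220 kg/m³
  sample L: σ_y = 547.0 MPa, ρ = 3140 kg/m³
  sample L: M = 21.3×10⁻³
  sample R: M = 12.2×10⁻³
  sample Q: M = 5.71×10⁻³
  sample G: M = 4.59×10⁻³
  sample A: M = 3.60×10⁻³
Sample L ranks first.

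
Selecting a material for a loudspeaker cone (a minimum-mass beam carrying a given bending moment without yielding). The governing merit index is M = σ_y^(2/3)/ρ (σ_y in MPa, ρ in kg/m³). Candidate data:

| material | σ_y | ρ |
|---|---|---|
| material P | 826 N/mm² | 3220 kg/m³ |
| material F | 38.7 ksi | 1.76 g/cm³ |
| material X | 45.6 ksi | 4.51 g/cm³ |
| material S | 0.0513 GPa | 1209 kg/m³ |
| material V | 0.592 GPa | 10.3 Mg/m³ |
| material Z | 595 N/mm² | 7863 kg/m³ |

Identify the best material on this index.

In SI units:
  material P: σ_y = 826.0 MPa, ρ = 3220 kg/m³
  material F: σ_y = 266.8 MPa, ρ = 1760 kg/m³
  material X: σ_y = 314.4 MPa, ρ = 4510 kg/m³
  material S: σ_y = 51.30 MPa, ρ = 1209 kg/m³
  material V: σ_y = 592.0 MPa, ρ = 10300 kg/m³
  material Z: σ_y = 595.0 MPa, ρ = 7863 kg/m³
  material P: M = 27.3×10⁻³
  material F: M = 23.5×10⁻³
  material S: M = 11.4×10⁻³
  material X: M = 10.3×10⁻³
  material Z: M = 9.00×10⁻³
  material V: M = 6.85×10⁻³
Highest index: material P.

material P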